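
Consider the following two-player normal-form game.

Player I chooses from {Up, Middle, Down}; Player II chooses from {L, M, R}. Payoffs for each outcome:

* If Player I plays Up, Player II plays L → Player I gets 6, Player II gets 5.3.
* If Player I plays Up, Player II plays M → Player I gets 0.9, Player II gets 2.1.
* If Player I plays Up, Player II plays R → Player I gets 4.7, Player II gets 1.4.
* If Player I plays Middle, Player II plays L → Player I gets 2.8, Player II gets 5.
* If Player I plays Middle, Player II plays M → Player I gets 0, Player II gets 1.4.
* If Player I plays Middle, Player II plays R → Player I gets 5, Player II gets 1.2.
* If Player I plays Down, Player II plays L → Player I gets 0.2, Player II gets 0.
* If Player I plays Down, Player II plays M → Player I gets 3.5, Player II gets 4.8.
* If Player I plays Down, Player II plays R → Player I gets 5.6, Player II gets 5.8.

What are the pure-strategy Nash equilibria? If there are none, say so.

Pure-strategy Nash equilibria: (Up, L), (Down, R)

Player I against L: payoffs 6, 2.8, 0.2 → best response Up.
Player I against M: payoffs 0.9, 0, 3.5 → best response Down.
Player I against R: payoffs 4.7, 5, 5.6 → best response Down.
Player II against Up: payoffs 5.3, 2.1, 1.4 → best response L.
Player II against Middle: payoffs 5, 1.4, 1.2 → best response L.
Player II against Down: payoffs 0, 4.8, 5.8 → best response R.
Mutual best responses: (Up, L); (Down, R).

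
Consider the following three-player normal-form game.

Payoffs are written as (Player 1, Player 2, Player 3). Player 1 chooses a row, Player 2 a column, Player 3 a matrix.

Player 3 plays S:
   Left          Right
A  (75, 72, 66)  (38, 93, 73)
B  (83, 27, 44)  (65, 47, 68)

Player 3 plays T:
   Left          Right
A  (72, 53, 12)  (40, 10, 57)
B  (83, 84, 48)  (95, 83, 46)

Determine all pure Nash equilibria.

(A, Left, S): Player 1 can switch to B (75 → 83). Not NE.
(A, Left, T): Player 1 can switch to B (72 → 83). Not NE.
(A, Right, S): Player 1 can switch to B (38 → 65). Not NE.
(A, Right, T): Player 1 can switch to B (40 → 95). Not NE.
(B, Left, S): Player 2 can switch to Right (27 → 47). Not NE.
(B, Left, T): Player 1 gets 83, best alternative 72; Player 2 gets 84, best alternative 83; Player 3 gets 48, best alternative 44. No profitable deviation — NE.
(B, Right, S): Player 1 gets 65, best alternative 38; Player 2 gets 47, best alternative 27; Player 3 gets 68, best alternative 46. No profitable deviation — NE.
(B, Right, T): Player 2 can switch to Left (83 → 84). Not NE.

The pure Nash equilibria are (B, Left, T) and (B, Right, S).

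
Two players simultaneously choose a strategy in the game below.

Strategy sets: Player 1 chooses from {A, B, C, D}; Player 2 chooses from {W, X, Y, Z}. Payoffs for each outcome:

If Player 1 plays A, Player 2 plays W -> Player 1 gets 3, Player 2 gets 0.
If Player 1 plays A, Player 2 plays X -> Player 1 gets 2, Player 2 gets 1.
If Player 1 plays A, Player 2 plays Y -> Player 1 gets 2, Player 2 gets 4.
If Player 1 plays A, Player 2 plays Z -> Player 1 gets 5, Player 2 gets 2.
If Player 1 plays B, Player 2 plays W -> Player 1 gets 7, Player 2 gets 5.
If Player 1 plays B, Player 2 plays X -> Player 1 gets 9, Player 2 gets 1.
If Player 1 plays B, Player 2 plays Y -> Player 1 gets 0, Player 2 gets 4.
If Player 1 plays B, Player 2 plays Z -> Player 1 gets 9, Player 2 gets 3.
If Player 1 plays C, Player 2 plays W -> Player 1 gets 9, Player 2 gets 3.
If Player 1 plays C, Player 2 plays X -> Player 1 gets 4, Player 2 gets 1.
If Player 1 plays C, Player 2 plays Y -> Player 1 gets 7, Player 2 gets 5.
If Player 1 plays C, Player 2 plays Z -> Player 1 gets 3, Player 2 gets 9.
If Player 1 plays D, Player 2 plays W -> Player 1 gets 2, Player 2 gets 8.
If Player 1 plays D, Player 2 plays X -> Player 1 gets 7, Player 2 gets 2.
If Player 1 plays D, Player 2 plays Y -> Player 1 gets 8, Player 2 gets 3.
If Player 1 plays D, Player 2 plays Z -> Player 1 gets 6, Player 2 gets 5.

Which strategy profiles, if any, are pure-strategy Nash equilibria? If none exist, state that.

For each strategy profile, look for a profitable unilateral deviation.
(A, W): Player 1 can switch to B (3 → 7). Not NE.
(A, X): Player 1 can switch to B (2 → 9). Not NE.
(A, Y): Player 1 can switch to C (2 → 7). Not NE.
(A, Z): Player 1 can switch to B (5 → 9). Not NE.
(B, W): Player 1 can switch to C (7 → 9). Not NE.
(B, X): Player 2 can switch to W (1 → 5). Not NE.
(B, Y): Player 1 can switch to A (0 → 2). Not NE.
(B, Z): Player 2 can switch to W (3 → 5). Not NE.
(The remaining 8 profiles each have a profitable deviation by the same check.)

This game has no pure Nash equilibrium.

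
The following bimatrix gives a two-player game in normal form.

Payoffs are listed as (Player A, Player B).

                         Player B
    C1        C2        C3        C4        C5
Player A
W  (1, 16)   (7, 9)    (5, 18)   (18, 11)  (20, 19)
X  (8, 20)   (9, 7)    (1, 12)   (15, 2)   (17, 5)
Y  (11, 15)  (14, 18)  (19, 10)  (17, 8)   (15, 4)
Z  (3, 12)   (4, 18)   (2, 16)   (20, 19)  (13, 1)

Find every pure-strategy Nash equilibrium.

The pure Nash equilibria are (W, C5) and (Y, C2) and (Z, C4).

Player A against C1: payoffs 1, 8, 11, 3 → best response Y.
Player A against C2: payoffs 7, 9, 14, 4 → best response Y.
Player A against C3: payoffs 5, 1, 19, 2 → best response Y.
Player A against C4: payoffs 18, 15, 17, 20 → best response Z.
Player A against C5: payoffs 20, 17, 15, 13 → best response W.
Player B against W: payoffs 16, 9, 18, 11, 19 → best response C5.
Player B against X: payoffs 20, 7, 12, 2, 5 → best response C1.
Player B against Y: payoffs 15, 18, 10, 8, 4 → best response C2.
Player B against Z: payoffs 12, 18, 16, 19, 1 → best response C4.
Mutual best responses: (W, C5); (Y, C2); (Z, C4).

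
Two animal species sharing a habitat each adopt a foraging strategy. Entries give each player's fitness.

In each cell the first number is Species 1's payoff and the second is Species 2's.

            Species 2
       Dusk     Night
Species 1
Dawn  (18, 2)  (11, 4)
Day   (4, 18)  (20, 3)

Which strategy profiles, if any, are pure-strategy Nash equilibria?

Species 1 against Dusk: payoffs 18, 4 → best response Dawn.
Species 1 against Night: payoffs 11, 20 → best response Day.
Species 2 against Dawn: payoffs 2, 4 → best response Night.
Species 2 against Day: payoffs 18, 3 → best response Dusk.
No profile is a mutual best response for all players.

This game has no pure Nash equilibrium.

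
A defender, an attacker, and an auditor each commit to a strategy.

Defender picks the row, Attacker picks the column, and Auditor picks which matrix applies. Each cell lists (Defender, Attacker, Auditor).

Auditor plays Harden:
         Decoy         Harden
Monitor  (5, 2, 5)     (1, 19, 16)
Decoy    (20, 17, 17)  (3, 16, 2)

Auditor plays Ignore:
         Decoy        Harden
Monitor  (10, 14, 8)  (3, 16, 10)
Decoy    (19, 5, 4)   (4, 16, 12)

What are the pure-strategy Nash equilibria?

Defender against (Decoy, Harden): payoffs 5, 20 → best response Decoy.
Defender against (Decoy, Ignore): payoffs 10, 19 → best response Decoy.
Defender against (Harden, Harden): payoffs 1, 3 → best response Decoy.
Defender against (Harden, Ignore): payoffs 3, 4 → best response Decoy.
Attacker against (Monitor, Harden): payoffs 2, 19 → best response Harden.
Attacker against (Monitor, Ignore): payoffs 14, 16 → best response Harden.
Attacker against (Decoy, Harden): payoffs 17, 16 → best response Decoy.
Attacker against (Decoy, Ignore): payoffs 5, 16 → best response Harden.
Auditor against (Monitor, Decoy): payoffs 5, 8 → best response Ignore.
Auditor against (Monitor, Harden): payoffs 16, 10 → best response Harden.
Auditor against (Decoy, Decoy): payoffs 17, 4 → best response Harden.
Auditor against (Decoy, Harden): payoffs 2, 12 → best response Ignore.
Mutual best responses: (Decoy, Decoy, Harden); (Decoy, Harden, Ignore).

Pure-strategy Nash equilibria: (Decoy, Decoy, Harden); (Decoy, Harden, Ignore)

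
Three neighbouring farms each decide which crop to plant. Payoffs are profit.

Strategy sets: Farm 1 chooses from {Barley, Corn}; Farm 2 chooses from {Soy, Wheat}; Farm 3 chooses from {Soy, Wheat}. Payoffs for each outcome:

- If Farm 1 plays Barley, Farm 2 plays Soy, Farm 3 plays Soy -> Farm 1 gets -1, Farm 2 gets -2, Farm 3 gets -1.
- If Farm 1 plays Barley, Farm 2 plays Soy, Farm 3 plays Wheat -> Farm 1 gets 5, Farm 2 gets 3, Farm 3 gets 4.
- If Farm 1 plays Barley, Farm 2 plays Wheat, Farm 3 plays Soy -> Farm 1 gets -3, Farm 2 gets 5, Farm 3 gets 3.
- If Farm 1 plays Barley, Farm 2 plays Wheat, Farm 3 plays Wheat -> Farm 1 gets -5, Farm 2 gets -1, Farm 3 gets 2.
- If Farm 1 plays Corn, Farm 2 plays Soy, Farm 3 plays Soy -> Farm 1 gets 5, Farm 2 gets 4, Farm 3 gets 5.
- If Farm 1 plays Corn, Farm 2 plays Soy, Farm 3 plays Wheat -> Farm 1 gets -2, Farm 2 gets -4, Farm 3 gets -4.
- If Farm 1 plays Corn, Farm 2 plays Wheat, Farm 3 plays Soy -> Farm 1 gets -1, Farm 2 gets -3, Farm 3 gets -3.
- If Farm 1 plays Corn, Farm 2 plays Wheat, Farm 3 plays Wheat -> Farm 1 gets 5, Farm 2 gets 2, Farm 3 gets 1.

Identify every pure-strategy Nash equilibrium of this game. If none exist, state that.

Mark each player's best response to every combination of opponents' strategies; a profile where every player is best-responding is a pure Nash equilibrium.
Farm 1 against (Soy, Soy): payoffs -1, 5 → best response Corn.
Farm 1 against (Soy, Wheat): payoffs 5, -2 → best response Barley.
Farm 1 against (Wheat, Soy): payoffs -3, -1 → best response Corn.
Farm 1 against (Wheat, Wheat): payoffs -5, 5 → best response Corn.
Farm 2 against (Barley, Soy): payoffs -2, 5 → best response Wheat.
Farm 2 against (Barley, Wheat): payoffs 3, -1 → best response Soy.
Farm 2 against (Corn, Soy): payoffs 4, -3 → best response Soy.
Farm 2 against (Corn, Wheat): payoffs -4, 2 → best response Wheat.
Farm 3 against (Barley, Soy): payoffs -1, 4 → best response Wheat.
Farm 3 against (Barley, Wheat): payoffs 3, 2 → best response Soy.
Farm 3 against (Corn, Soy): payoffs 5, -4 → best response Soy.
Farm 3 against (Corn, Wheat): payoffs -3, 1 → best response Wheat.
Mutual best responses: (Barley, Soy, Wheat); (Corn, Soy, Soy); (Corn, Wheat, Wheat).

The pure Nash equilibria are (Barley, Soy, Wheat), (Corn, Soy, Soy), (Corn, Wheat, Wheat).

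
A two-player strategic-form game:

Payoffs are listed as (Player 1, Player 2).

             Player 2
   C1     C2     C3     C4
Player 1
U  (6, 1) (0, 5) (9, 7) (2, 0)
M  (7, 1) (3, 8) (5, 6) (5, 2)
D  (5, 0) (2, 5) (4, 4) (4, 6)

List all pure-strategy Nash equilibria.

Check each profile: it is a Nash equilibrium iff no player can strictly gain by switching unilaterally.
(U, C1): Player 1 can switch to M (6 → 7). Not NE.
(U, C2): Player 1 can switch to M (0 → 3). Not NE.
(U, C3): Player 1 gets 9, best alternative 5; Player 2 gets 7, best alternative 5. No profitable deviation — NE.
(U, C4): Player 1 can switch to M (2 → 5). Not NE.
(M, C1): Player 2 can switch to C2 (1 → 8). Not NE.
(M, C2): Player 1 gets 3, best alternative 2; Player 2 gets 8, best alternative 6. No profitable deviation — NE.
(M, C3): Player 1 can switch to U (5 → 9). Not NE.
(M, C4): Player 2 can switch to C2 (2 → 8). Not NE.
(D, C1): Player 1 can switch to U (5 → 6). Not NE.
(D, C2): Player 1 can switch to M (2 → 3). Not NE.
(D, C3): Player 1 can switch to U (4 → 9). Not NE.
(D, C4): Player 1 can switch to M (4 → 5). Not NE.

The pure Nash equilibria are (U, C3); (M, C2).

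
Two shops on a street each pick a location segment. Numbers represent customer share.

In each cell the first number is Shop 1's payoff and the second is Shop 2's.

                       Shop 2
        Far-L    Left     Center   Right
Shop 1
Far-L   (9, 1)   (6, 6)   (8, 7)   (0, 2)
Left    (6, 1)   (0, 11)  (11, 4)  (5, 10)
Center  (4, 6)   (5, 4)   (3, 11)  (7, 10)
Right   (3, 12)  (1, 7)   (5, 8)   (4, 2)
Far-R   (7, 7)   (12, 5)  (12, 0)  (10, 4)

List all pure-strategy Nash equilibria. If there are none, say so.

For each strategy profile, look for a profitable unilateral deviation.
(Far-L, Far-L): Shop 2 can switch to Left (1 → 6). Not NE.
(Far-L, Left): Shop 1 can switch to Far-R (6 → 12). Not NE.
(Far-L, Center): Shop 1 can switch to Left (8 → 11). Not NE.
(Far-L, Right): Shop 1 can switch to Left (0 → 5). Not NE.
(Left, Far-L): Shop 1 can switch to Far-L (6 → 9). Not NE.
(Left, Left): Shop 1 can switch to Far-L (0 → 6). Not NE.
(Left, Center): Shop 1 can switch to Far-R (11 → 12). Not NE.
(Left, Right): Shop 1 can switch to Center (5 → 7). Not NE.
(The remaining 12 profiles each have a profitable deviation by the same check.)

No pure-strategy Nash equilibrium.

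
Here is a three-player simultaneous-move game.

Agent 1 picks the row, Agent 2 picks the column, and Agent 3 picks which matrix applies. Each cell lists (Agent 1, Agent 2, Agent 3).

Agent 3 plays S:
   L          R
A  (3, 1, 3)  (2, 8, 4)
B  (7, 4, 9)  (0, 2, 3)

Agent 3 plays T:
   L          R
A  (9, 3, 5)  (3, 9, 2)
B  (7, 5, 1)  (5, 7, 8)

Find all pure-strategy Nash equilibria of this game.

(A, R, S); (B, L, S); (B, R, T)

(A, L, S): Agent 1 can switch to B (3 → 7). Not NE.
(A, L, T): Agent 2 can switch to R (3 → 9). Not NE.
(A, R, S): Agent 1 gets 2, best alternative 0; Agent 2 gets 8, best alternative 1; Agent 3 gets 4, best alternative 2. No profitable deviation — NE.
(A, R, T): Agent 1 can switch to B (3 → 5). Not NE.
(B, L, S): Agent 1 gets 7, best alternative 3; Agent 2 gets 4, best alternative 2; Agent 3 gets 9, best alternative 1. No profitable deviation — NE.
(B, L, T): Agent 1 can switch to A (7 → 9). Not NE.
(B, R, S): Agent 1 can switch to A (0 → 2). Not NE.
(B, R, T): Agent 1 gets 5, best alternative 3; Agent 2 gets 7, best alternative 5; Agent 3 gets 8, best alternative 3. No profitable deviation — NE.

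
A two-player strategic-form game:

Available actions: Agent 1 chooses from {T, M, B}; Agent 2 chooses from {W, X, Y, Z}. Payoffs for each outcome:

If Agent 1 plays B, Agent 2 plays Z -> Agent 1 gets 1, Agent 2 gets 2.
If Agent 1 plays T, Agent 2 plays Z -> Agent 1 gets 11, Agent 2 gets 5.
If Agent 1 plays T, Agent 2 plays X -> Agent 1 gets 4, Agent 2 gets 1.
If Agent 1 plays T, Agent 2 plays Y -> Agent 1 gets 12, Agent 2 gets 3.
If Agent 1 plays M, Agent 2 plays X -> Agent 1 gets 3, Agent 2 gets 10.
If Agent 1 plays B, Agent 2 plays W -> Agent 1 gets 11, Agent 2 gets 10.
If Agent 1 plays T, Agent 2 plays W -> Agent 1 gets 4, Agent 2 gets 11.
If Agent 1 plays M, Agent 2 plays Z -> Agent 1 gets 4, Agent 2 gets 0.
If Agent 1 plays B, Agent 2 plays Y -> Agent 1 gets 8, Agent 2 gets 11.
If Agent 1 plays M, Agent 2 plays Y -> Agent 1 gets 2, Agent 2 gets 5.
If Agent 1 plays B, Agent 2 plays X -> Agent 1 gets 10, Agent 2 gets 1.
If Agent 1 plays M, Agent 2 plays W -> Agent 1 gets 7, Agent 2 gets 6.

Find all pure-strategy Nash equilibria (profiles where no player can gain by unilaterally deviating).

This game has no pure Nash equilibrium.

Mark each player's best response to every combination of opponents' strategies; a profile where every player is best-responding is a pure Nash equilibrium.
Agent 1 against W: payoffs 4, 7, 11 → best response B.
Agent 1 against X: payoffs 4, 3, 10 → best response B.
Agent 1 against Y: payoffs 12, 2, 8 → best response T.
Agent 1 against Z: payoffs 11, 4, 1 → best response T.
Agent 2 against T: payoffs 11, 1, 3, 5 → best response W.
Agent 2 against M: payoffs 6, 10, 5, 0 → best response X.
Agent 2 against B: payoffs 10, 1, 11, 2 → best response Y.
No profile is a mutual best response for all players.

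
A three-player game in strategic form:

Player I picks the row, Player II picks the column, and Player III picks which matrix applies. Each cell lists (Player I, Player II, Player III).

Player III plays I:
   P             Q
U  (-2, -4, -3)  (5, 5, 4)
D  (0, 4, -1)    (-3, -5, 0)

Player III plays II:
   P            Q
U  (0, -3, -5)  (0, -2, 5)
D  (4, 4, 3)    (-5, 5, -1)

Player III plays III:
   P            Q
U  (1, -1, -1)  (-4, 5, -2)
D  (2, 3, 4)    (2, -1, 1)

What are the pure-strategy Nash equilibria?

The pure Nash equilibria are (U, Q, II); (D, P, III).

Mark each player's best response to every combination of opponents' strategies; a profile where every player is best-responding is a pure Nash equilibrium.
Player I against (P, I): payoffs -2, 0 → best response D.
Player I against (P, II): payoffs 0, 4 → best response D.
Player I against (P, III): payoffs 1, 2 → best response D.
Player I against (Q, I): payoffs 5, -3 → best response U.
Player I against (Q, II): payoffs 0, -5 → best response U.
Player I against (Q, III): payoffs -4, 2 → best response D.
Player II against (U, I): payoffs -4, 5 → best response Q.
Player II against (U, II): payoffs -3, -2 → best response Q.
Player II against (U, III): payoffs -1, 5 → best response Q.
Player II against (D, I): payoffs 4, -5 → best response P.
Player II against (D, II): payoffs 4, 5 → best response Q.
Player II against (D, III): payoffs 3, -1 → best response P.
Player III against (U, P): payoffs -3, -5, -1 → best response III.
Player III against (U, Q): payoffs 4, 5, -2 → best response II.
Player III against (D, P): payoffs -1, 3, 4 → best response III.
Player III against (D, Q): payoffs 0, -1, 1 → best response III.
Mutual best responses: (U, Q, II); (D, P, III).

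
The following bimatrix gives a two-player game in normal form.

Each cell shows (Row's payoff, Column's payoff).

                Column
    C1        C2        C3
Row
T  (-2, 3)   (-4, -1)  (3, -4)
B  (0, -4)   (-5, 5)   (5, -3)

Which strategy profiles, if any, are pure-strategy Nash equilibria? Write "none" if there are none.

Check each profile: it is a Nash equilibrium iff no player can strictly gain by switching unilaterally.
(T, C1): Row can switch to B (-2 → 0). Not NE.
(T, C2): Column can switch to C1 (-1 → 3). Not NE.
(T, C3): Row can switch to B (3 → 5). Not NE.
(B, C1): Column can switch to C2 (-4 → 5). Not NE.
(B, C2): Row can switch to T (-5 → -4). Not NE.
(B, C3): Column can switch to C2 (-3 → 5). Not NE.

There is no pure-strategy Nash equilibrium.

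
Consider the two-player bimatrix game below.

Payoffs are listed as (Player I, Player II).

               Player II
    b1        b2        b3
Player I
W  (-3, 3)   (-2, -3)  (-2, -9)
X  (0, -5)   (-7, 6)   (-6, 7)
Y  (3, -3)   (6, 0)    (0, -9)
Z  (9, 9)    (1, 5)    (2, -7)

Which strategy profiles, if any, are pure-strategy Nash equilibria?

(W, b1): Player I can switch to X (-3 → 0). Not NE.
(W, b2): Player I can switch to Y (-2 → 6). Not NE.
(W, b3): Player I can switch to Y (-2 → 0). Not NE.
(X, b1): Player I can switch to Y (0 → 3). Not NE.
(X, b2): Player I can switch to W (-7 → -2). Not NE.
(X, b3): Player I can switch to W (-6 → -2). Not NE.
(Y, b1): Player I can switch to Z (3 → 9). Not NE.
(Y, b2): Player I gets 6, best alternative 1; Player II gets 0, best alternative -3. No profitable deviation — NE.
(Y, b3): Player I can switch to Z (0 → 2). Not NE.
(Z, b1): Player I gets 9, best alternative 3; Player II gets 9, best alternative 5. No profitable deviation — NE.
(Z, b2): Player I can switch to Y (1 → 6). Not NE.
(Z, b3): Player II can switch to b1 (-7 → 9). Not NE.

(Y, b2) and (Z, b1)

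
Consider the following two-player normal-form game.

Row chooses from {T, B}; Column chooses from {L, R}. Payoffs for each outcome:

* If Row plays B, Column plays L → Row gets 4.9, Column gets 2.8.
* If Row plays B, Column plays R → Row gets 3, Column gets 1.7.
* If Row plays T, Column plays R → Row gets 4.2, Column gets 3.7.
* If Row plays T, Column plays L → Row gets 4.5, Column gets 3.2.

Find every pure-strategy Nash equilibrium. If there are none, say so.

Mark each player's best response to every combination of opponents' strategies; a profile where every player is best-responding is a pure Nash equilibrium.
Row against L: payoffs 4.5, 4.9 → best response B.
Row against R: payoffs 4.2, 3 → best response T.
Column against T: payoffs 3.2, 3.7 → best response R.
Column against B: payoffs 2.8, 1.7 → best response L.
Mutual best responses: (T, R); (B, L).

The pure Nash equilibria are (T, R) and (B, L).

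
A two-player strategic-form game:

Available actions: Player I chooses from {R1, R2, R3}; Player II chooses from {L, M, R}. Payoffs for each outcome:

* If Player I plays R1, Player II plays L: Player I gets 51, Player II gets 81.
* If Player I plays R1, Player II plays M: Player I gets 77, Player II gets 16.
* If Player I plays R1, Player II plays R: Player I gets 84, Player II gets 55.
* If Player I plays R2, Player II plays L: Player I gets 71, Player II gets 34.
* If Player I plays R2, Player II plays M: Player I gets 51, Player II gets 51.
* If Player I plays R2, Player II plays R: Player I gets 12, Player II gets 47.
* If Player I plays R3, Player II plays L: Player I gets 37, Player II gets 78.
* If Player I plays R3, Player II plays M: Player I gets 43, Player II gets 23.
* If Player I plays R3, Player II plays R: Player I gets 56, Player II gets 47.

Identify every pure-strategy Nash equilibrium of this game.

Player I against L: payoffs 51, 71, 37 → best response R2.
Player I against M: payoffs 77, 51, 43 → best response R1.
Player I against R: payoffs 84, 12, 56 → best response R1.
Player II against R1: payoffs 81, 16, 55 → best response L.
Player II against R2: payoffs 34, 51, 47 → best response M.
Player II against R3: payoffs 78, 23, 47 → best response L.
No profile is a mutual best response for all players.

This game has no pure Nash equilibrium.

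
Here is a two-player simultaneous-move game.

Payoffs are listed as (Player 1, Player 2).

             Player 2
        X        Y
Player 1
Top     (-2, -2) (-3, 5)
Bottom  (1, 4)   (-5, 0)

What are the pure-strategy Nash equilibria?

Check each profile: it is a Nash equilibrium iff no player can strictly gain by switching unilaterally.
(Top, X): Player 1 can switch to Bottom (-2 → 1). Not NE.
(Top, Y): Player 1 gets -3, best alternative -5; Player 2 gets 5, best alternative -2. No profitable deviation — NE.
(Bottom, X): Player 1 gets 1, best alternative -2; Player 2 gets 4, best alternative 0. No profitable deviation — NE.
(Bottom, Y): Player 1 can switch to Top (-5 → -3). Not NE.

Pure-strategy Nash equilibria: (Top, Y); (Bottom, X)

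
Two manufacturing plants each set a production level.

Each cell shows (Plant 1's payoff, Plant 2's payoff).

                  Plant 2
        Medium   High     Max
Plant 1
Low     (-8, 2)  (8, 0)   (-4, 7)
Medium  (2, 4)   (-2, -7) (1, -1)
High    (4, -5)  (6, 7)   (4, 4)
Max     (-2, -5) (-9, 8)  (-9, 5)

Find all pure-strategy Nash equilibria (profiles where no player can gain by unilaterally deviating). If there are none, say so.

Check each profile: it is a Nash equilibrium iff no player can strictly gain by switching unilaterally.
(Low, Medium): Plant 1 can switch to Medium (-8 → 2). Not NE.
(Low, High): Plant 2 can switch to Medium (0 → 2). Not NE.
(Low, Max): Plant 1 can switch to Medium (-4 → 1). Not NE.
(Medium, Medium): Plant 1 can switch to High (2 → 4). Not NE.
(Medium, High): Plant 1 can switch to Low (-2 → 8). Not NE.
(Medium, Max): Plant 1 can switch to High (1 → 4). Not NE.
(High, Medium): Plant 2 can switch to High (-5 → 7). Not NE.
(High, High): Plant 1 can switch to Low (6 → 8). Not NE.
(The remaining 4 profiles each have a profitable deviation by the same check.)

No pure-strategy Nash equilibrium.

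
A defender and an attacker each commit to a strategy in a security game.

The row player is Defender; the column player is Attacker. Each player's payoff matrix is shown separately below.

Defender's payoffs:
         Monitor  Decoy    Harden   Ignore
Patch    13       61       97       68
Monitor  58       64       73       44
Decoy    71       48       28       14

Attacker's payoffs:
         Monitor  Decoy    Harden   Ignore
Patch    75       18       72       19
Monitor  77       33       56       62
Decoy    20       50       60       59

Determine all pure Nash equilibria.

(Patch, Monitor): Defender can switch to Monitor (13 → 58). Not NE.
(Patch, Decoy): Defender can switch to Monitor (61 → 64). Not NE.
(Patch, Harden): Attacker can switch to Monitor (72 → 75). Not NE.
(Patch, Ignore): Attacker can switch to Monitor (19 → 75). Not NE.
(Monitor, Monitor): Defender can switch to Decoy (58 → 71). Not NE.
(Monitor, Decoy): Attacker can switch to Monitor (33 → 77). Not NE.
(The remaining 6 profiles each have a profitable deviation by the same check.)

No pure-strategy Nash equilibrium.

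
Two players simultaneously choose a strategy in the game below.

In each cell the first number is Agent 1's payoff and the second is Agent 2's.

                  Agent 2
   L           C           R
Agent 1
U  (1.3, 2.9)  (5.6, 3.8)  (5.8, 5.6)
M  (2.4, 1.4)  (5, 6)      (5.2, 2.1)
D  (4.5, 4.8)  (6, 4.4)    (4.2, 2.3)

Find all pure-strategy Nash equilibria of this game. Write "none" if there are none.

For each player, find the best response to each opponent profile; mutual best responses are the pure NE.
Agent 1 against L: payoffs 1.3, 2.4, 4.5 → best response D.
Agent 1 against C: payoffs 5.6, 5, 6 → best response D.
Agent 1 against R: payoffs 5.8, 5.2, 4.2 → best response U.
Agent 2 against U: payoffs 2.9, 3.8, 5.6 → best response R.
Agent 2 against M: payoffs 1.4, 6, 2.1 → best response C.
Agent 2 against D: payoffs 4.8, 4.4, 2.3 → best response L.
Mutual best responses: (U, R); (D, L).

Pure-strategy Nash equilibria: (U, R); (D, L)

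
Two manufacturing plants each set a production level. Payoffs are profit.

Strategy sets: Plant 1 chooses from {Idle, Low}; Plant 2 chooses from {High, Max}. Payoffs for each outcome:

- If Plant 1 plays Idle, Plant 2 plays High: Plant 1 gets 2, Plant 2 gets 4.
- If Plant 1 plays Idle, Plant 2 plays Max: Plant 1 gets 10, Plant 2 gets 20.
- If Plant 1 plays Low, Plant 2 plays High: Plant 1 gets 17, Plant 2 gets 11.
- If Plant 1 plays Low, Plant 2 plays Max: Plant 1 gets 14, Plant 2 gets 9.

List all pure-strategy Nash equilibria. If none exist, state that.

Pure NE: (Low, High)

Plant 1 against High: payoffs 2, 17 → best response Low.
Plant 1 against Max: payoffs 10, 14 → best response Low.
Plant 2 against Idle: payoffs 4, 20 → best response Max.
Plant 2 against Low: payoffs 11, 9 → best response High.
Mutual best responses: (Low, High).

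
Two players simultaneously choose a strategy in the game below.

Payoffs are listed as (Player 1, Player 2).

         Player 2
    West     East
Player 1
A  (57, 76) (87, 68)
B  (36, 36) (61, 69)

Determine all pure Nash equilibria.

Pure NE: (A, West)

(A, West): Player 1 gets 57, best alternative 36; Player 2 gets 76, best alternative 68. No profitable deviation — NE.
(A, East): Player 2 can switch to West (68 → 76). Not NE.
(B, West): Player 1 can switch to A (36 → 57). Not NE.
(B, East): Player 1 can switch to A (61 → 87). Not NE.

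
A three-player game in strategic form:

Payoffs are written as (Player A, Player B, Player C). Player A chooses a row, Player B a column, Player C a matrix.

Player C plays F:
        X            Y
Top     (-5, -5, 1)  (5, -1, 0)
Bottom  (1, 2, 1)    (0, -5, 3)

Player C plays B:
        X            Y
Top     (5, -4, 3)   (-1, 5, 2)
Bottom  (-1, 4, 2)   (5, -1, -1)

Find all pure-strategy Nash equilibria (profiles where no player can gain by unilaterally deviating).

(Top, X, F): Player A can switch to Bottom (-5 → 1). Not NE.
(Top, X, B): Player B can switch to Y (-4 → 5). Not NE.
(Top, Y, F): Player C can switch to B (0 → 2). Not NE.
(Top, Y, B): Player A can switch to Bottom (-1 → 5). Not NE.
(Bottom, X, F): Player C can switch to B (1 → 2). Not NE.
(Bottom, X, B): Player A can switch to Top (-1 → 5). Not NE.
(The remaining 2 profiles each have a profitable deviation by the same check.)

none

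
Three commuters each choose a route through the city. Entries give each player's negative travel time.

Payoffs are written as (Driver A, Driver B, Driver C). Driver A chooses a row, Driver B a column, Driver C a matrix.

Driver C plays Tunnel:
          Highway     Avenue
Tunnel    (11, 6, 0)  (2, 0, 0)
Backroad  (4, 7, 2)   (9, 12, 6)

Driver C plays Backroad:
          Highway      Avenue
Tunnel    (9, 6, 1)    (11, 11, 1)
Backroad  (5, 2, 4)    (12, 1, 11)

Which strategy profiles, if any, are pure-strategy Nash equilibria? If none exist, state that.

none

(Tunnel, Highway, Tunnel): Driver C can switch to Backroad (0 → 1). Not NE.
(Tunnel, Highway, Backroad): Driver B can switch to Avenue (6 → 11). Not NE.
(Tunnel, Avenue, Tunnel): Driver A can switch to Backroad (2 → 9). Not NE.
(Tunnel, Avenue, Backroad): Driver A can switch to Backroad (11 → 12). Not NE.
(Backroad, Highway, Tunnel): Driver A can switch to Tunnel (4 → 11). Not NE.
(Backroad, Highway, Backroad): Driver A can switch to Tunnel (5 → 9). Not NE.
(Backroad, Avenue, Tunnel): Driver C can switch to Backroad (6 → 11). Not NE.
(Backroad, Avenue, Backroad): Driver B can switch to Highway (1 → 2). Not NE.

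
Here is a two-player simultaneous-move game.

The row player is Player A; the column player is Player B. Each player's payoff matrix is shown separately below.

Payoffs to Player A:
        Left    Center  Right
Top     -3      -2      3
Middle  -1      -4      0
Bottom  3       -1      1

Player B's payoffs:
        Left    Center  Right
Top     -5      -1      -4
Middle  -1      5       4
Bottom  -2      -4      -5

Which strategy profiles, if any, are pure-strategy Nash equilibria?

Pure NE: (Bottom, Left)

(Top, Left): Player A can switch to Middle (-3 → -1). Not NE.
(Top, Center): Player A can switch to Bottom (-2 → -1). Not NE.
(Top, Right): Player B can switch to Center (-4 → -1). Not NE.
(Middle, Left): Player A can switch to Bottom (-1 → 3). Not NE.
(Middle, Center): Player A can switch to Top (-4 → -2). Not NE.
(Middle, Right): Player A can switch to Top (0 → 3). Not NE.
(Bottom, Left): Player A gets 3, best alternative -1; Player B gets -2, best alternative -4. No profitable deviation — NE.
(The remaining 2 profiles each have a profitable deviation by the same check.)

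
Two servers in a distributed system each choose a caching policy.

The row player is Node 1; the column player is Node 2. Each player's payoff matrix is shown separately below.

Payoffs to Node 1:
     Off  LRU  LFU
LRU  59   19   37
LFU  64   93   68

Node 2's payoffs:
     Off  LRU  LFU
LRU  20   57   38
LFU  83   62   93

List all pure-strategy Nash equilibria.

(LFU, LFU)

Node 1 against Off: payoffs 59, 64 → best response LFU.
Node 1 against LRU: payoffs 19, 93 → best response LFU.
Node 1 against LFU: payoffs 37, 68 → best response LFU.
Node 2 against LRU: payoffs 20, 57, 38 → best response LRU.
Node 2 against LFU: payoffs 83, 62, 93 → best response LFU.
Mutual best responses: (LFU, LFU).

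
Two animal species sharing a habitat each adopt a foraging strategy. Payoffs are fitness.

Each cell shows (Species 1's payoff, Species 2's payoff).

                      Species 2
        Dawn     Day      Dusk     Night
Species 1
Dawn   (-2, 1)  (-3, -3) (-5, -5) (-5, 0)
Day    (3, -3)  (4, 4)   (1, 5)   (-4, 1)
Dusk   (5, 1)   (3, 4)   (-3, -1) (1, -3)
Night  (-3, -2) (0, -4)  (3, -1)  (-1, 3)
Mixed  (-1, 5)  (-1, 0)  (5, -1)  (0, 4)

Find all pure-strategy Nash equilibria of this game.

Species 1 against Dawn: payoffs -2, 3, 5, -3, -1 → best response Dusk.
Species 1 against Day: payoffs -3, 4, 3, 0, -1 → best response Day.
Species 1 against Dusk: payoffs -5, 1, -3, 3, 5 → best response Mixed.
Species 1 against Night: payoffs -5, -4, 1, -1, 0 → best response Dusk.
Species 2 against Dawn: payoffs 1, -3, -5, 0 → best response Dawn.
Species 2 against Day: payoffs -3, 4, 5, 1 → best response Dusk.
Species 2 against Dusk: payoffs 1, 4, -1, -3 → best response Day.
Species 2 against Night: payoffs -2, -4, -1, 3 → best response Night.
Species 2 against Mixed: payoffs 5, 0, -1, 4 → best response Dawn.
No profile is a mutual best response for all players.

No pure-strategy Nash equilibrium.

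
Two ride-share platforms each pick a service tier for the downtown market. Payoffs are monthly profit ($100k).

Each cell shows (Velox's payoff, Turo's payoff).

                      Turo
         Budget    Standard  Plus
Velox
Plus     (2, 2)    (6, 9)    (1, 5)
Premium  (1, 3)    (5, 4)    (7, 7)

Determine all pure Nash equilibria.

Velox against Budget: payoffs 2, 1 → best response Plus.
Velox against Standard: payoffs 6, 5 → best response Plus.
Velox against Plus: payoffs 1, 7 → best response Premium.
Turo against Plus: payoffs 2, 9, 5 → best response Standard.
Turo against Premium: payoffs 3, 4, 7 → best response Plus.
Mutual best responses: (Plus, Standard); (Premium, Plus).

Pure-strategy Nash equilibria: (Plus, Standard); (Premium, Plus)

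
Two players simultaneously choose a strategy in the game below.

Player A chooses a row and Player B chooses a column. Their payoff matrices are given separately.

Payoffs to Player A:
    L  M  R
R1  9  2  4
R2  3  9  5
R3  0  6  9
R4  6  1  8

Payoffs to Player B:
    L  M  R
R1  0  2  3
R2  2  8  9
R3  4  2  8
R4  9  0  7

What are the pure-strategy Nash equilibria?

The unique pure-strategy Nash equilibrium is (R3, R).

For each player, find the best response to each opponent profile; mutual best responses are the pure NE.
Player A against L: payoffs 9, 3, 0, 6 → best response R1.
Player A against M: payoffs 2, 9, 6, 1 → best response R2.
Player A against R: payoffs 4, 5, 9, 8 → best response R3.
Player B against R1: payoffs 0, 2, 3 → best response R.
Player B against R2: payoffs 2, 8, 9 → best response R.
Player B against R3: payoffs 4, 2, 8 → best response R.
Player B against R4: payoffs 9, 0, 7 → best response L.
Mutual best responses: (R3, R).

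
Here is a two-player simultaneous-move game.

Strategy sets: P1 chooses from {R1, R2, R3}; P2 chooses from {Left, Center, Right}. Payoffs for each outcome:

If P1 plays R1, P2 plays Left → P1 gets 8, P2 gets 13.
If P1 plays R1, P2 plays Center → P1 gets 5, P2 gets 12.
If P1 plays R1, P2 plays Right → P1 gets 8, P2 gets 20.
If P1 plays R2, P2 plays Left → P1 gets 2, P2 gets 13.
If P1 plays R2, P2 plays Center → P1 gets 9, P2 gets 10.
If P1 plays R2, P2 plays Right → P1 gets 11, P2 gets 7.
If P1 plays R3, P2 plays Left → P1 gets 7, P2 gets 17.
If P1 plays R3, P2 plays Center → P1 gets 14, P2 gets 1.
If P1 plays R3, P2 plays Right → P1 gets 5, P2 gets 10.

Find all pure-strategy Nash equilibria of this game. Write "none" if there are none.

There is no pure-strategy Nash equilibrium.

(R1, Left): P2 can switch to Right (13 → 20). Not NE.
(R1, Center): P1 can switch to R2 (5 → 9). Not NE.
(R1, Right): P1 can switch to R2 (8 → 11). Not NE.
(R2, Left): P1 can switch to R1 (2 → 8). Not NE.
(R2, Center): P1 can switch to R3 (9 → 14). Not NE.
(R2, Right): P2 can switch to Left (7 → 13). Not NE.
(The remaining 3 profiles each have a profitable deviation by the same check.)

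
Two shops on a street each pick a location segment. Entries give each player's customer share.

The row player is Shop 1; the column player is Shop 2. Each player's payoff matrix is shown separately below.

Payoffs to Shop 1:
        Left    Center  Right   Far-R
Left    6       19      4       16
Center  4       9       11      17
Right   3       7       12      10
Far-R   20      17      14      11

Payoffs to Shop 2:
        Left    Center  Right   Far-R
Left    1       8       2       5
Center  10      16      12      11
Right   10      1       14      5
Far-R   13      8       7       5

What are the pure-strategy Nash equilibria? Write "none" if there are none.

For each player, find the best response to each opponent profile; mutual best responses are the pure NE.
Shop 1 against Left: payoffs 6, 4, 3, 20 → best response Far-R.
Shop 1 against Center: payoffs 19, 9, 7, 17 → best response Left.
Shop 1 against Right: payoffs 4, 11, 12, 14 → best response Far-R.
Shop 1 against Far-R: payoffs 16, 17, 10, 11 → best response Center.
Shop 2 against Left: payoffs 1, 8, 2, 5 → best response Center.
Shop 2 against Center: payoffs 10, 16, 12, 11 → best response Center.
Shop 2 against Right: payoffs 10, 1, 14, 5 → best response Right.
Shop 2 against Far-R: payoffs 13, 8, 7, 5 → best response Left.
Mutual best responses: (Left, Center); (Far-R, Left).

(Left, Center) and (Far-R, Left)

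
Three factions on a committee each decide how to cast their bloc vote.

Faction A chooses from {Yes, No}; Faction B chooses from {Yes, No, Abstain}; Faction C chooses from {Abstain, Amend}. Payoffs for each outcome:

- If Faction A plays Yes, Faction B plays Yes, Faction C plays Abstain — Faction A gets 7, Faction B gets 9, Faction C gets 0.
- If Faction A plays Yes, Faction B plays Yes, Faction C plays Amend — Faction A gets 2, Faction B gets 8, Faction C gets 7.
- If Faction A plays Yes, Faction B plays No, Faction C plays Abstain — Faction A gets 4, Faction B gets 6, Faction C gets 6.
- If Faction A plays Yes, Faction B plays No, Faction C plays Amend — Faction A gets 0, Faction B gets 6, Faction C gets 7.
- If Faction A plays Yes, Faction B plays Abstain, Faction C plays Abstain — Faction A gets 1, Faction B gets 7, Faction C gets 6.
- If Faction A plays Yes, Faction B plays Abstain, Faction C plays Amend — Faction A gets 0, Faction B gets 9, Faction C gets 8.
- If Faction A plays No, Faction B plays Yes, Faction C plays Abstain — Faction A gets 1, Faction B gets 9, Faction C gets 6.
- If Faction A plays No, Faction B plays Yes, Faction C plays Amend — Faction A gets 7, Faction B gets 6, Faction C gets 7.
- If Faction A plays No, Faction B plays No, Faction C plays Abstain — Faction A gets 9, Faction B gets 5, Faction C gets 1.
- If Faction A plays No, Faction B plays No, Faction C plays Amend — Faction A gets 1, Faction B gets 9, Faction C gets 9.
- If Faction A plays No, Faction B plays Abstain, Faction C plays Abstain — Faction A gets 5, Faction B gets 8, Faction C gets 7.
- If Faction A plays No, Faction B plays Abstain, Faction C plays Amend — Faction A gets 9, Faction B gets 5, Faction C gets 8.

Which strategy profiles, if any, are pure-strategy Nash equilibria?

Pure NE: (No, No, Amend)

(Yes, Yes, Abstain): Faction C can switch to Amend (0 → 7). Not NE.
(Yes, Yes, Amend): Faction A can switch to No (2 → 7). Not NE.
(Yes, No, Abstain): Faction A can switch to No (4 → 9). Not NE.
(Yes, No, Amend): Faction A can switch to No (0 → 1). Not NE.
(Yes, Abstain, Abstain): Faction A can switch to No (1 → 5). Not NE.
(Yes, Abstain, Amend): Faction A can switch to No (0 → 9). Not NE.
(No, Yes, Abstain): Faction A can switch to Yes (1 → 7). Not NE.
(No, Yes, Amend): Faction B can switch to No (6 → 9). Not NE.
(No, No, Abstain): Faction B can switch to Yes (5 → 9). Not NE.
(No, No, Amend): Faction A gets 1, best alternative 0; Faction B gets 9, best alternative 6; Faction C gets 9, best alternative 1. No profitable deviation — NE.
(No, Abstain, Abstain): Faction B can switch to Yes (8 → 9). Not NE.
(No, Abstain, Amend): Faction B can switch to Yes (5 → 6). Not NE.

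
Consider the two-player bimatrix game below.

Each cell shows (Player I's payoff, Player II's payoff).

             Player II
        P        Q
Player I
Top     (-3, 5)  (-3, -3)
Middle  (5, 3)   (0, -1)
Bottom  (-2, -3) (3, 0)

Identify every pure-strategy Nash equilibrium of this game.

Pure-strategy Nash equilibria: (Middle, P), (Bottom, Q)

Player I against P: payoffs -3, 5, -2 → best response Middle.
Player I against Q: payoffs -3, 0, 3 → best response Bottom.
Player II against Top: payoffs 5, -3 → best response P.
Player II against Middle: payoffs 3, -1 → best response P.
Player II against Bottom: payoffs -3, 0 → best response Q.
Mutual best responses: (Middle, P); (Bottom, Q).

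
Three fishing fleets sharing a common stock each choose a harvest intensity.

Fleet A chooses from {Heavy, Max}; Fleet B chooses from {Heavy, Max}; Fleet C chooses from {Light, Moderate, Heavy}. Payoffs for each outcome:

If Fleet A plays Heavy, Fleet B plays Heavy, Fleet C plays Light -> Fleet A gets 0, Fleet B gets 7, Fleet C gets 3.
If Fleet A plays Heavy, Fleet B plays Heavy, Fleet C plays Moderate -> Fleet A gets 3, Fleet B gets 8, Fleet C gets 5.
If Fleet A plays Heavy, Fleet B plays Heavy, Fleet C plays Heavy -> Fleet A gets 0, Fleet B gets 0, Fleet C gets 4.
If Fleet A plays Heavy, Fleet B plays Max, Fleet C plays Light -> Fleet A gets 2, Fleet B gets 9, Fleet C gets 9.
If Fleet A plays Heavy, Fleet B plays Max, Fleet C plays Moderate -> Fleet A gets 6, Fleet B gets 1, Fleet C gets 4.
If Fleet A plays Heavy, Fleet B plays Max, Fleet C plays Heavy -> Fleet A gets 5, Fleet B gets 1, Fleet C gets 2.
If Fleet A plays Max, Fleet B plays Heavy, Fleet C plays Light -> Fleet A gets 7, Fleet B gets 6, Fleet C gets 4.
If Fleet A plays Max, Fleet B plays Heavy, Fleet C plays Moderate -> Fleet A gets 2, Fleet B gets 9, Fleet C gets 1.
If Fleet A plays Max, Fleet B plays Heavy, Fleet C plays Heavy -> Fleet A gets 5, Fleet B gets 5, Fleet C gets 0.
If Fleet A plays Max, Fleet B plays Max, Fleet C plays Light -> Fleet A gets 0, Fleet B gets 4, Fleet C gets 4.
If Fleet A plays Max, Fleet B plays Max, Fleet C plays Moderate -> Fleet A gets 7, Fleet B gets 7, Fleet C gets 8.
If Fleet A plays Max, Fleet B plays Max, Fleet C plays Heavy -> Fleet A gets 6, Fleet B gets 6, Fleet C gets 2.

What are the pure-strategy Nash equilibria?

Check each profile: it is a Nash equilibrium iff no player can strictly gain by switching unilaterally.
(Heavy, Heavy, Light): Fleet A can switch to Max (0 → 7). Not NE.
(Heavy, Heavy, Moderate): Fleet A gets 3, best alternative 2; Fleet B gets 8, best alternative 1; Fleet C gets 5, best alternative 4. No profitable deviation — NE.
(Heavy, Heavy, Heavy): Fleet A can switch to Max (0 → 5). Not NE.
(Heavy, Max, Light): Fleet A gets 2, best alternative 0; Fleet B gets 9, best alternative 7; Fleet C gets 9, best alternative 4. No profitable deviation — NE.
(Heavy, Max, Moderate): Fleet A can switch to Max (6 → 7). Not NE.
(Heavy, Max, Heavy): Fleet A can switch to Max (5 → 6). Not NE.
(Max, Heavy, Light): Fleet A gets 7, best alternative 0; Fleet B gets 6, best alternative 4; Fleet C gets 4, best alternative 1. No profitable deviation — NE.
(Max, Heavy, Moderate): Fleet A can switch to Heavy (2 → 3). Not NE.
(Max, Heavy, Heavy): Fleet B can switch to Max (5 → 6). Not NE.
(Max, Max, Light): Fleet A can switch to Heavy (0 → 2). Not NE.
(Max, Max, Moderate): Fleet B can switch to Heavy (7 → 9). Not NE.
(Max, Max, Heavy): Fleet C can switch to Light (2 → 4). Not NE.

Pure-strategy Nash equilibria: (Heavy, Heavy, Moderate); (Heavy, Max, Light); (Max, Heavy, Light)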